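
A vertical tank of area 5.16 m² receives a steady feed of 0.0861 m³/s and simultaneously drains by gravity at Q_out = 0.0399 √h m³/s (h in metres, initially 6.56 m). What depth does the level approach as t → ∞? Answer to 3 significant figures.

Level balance: A dh/dt = 0.0861 − 0.0399 √h. Setting dh/dt = 0:
Q_in = 0.0399 √h_ss ⇒ √h_ss = 0.0861/0.0399 = 2.1579.
h_ss = 2.1579² = 4.6565 m. (Since h₀ = 6.56 m > h_ss, the level will fall toward this value.)

4.66 m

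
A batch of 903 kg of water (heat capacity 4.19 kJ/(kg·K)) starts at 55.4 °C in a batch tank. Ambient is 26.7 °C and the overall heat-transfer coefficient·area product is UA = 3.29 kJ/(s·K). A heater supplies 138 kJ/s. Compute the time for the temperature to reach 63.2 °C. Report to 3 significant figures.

1020 s

Energy balance: M c_p dT/dt = −UA(T − T_amb) + Q̇.
τ = M c_p/UA = 1150.0 s; T_ss = T_amb + Q̇/UA = 26.7 + 138/3.29 = 68.645 °C.
T(t) = T_ss + (T₀ − T_ss)e^(−t/τ); set T = 63.2:
t = −τ ln[(T − T_ss)/(T₀ − T_ss)] = −1150.0 · ln(0.41111) = 1022.2 s.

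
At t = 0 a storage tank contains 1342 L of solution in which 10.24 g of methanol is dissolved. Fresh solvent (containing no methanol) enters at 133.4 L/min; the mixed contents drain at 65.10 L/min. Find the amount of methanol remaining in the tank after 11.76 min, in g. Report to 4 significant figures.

Total volume: dV/dt = Q_in − Q_out = 68.3000 L/min, so V(t) = 1342 + 68.3000 t and V(11.76) = 2145.21 L.
No methanol enters, so dm/dt = −Q_out · (m/V).
Separate: dm/m = −Q_out dt/V(t) ⇒ ln(m/m₀) = −(Q_out/(Q_in−Q_out)) ln(V/V₀).
m = m₀ (V₀/V)^(Q_out/(Q_in−Q_out)) = 10.24 × (1342/2145.21)^(0.953148) = 6.54829 g.

6.548 g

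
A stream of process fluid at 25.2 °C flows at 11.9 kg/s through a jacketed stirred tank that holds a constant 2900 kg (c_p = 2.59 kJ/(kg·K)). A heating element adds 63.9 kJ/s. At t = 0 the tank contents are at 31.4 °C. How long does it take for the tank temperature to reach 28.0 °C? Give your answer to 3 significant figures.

Unsteady energy balance on the tank contents: M c_p dT/dt = ṁ c_p (T_in − T) + 63.9.
τ = M/ṁ = 243.70 s; T_ss = T_in + Q̇/(ṁ c_p) = 27.273 °C.
T(t) = T_ss + (T₀ − T_ss) e^(−t/τ). Set T = 28.0:
e^(−t/τ) = (28.0 − 27.273)/(31.4 − 27.273) = 0.17610
t = −243.70 · ln(0.17610) = 423.22 s.

423 s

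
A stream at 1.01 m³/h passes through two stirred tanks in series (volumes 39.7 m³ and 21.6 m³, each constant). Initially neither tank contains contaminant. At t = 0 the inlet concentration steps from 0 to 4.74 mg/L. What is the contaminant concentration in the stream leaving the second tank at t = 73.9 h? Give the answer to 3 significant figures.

Species balance on tank i: dCᵢ/dt = (Cᵢ₋₁ − Cᵢ)/τᵢ with τᵢ = Vᵢ/Q.
τ₁ = 39.7/1.01 = 39.307 h; τ₂ = 21.6/1.01 = 21.386 h.
Tank 1: C₁ = C_in(1 − e^(−t/τ₁)). Tank 2 (τ₁ ≠ τ₂): C₂ = C_in[1 − (τ₁ e^(−t/τ₁) − τ₂ e^(−t/τ₂))/(τ₁ − τ₂)].
At t = 73.9: e^(−t/τ₁) = 0.15258, e^(−t/τ₂) = 0.031571.
C₂ = 4.74·[1 − (39.307·0.15258 − 21.386·0.031571)/(17.921)] = 4.74·0.70301 = 3.3323 mg/L.

3.33 mg/L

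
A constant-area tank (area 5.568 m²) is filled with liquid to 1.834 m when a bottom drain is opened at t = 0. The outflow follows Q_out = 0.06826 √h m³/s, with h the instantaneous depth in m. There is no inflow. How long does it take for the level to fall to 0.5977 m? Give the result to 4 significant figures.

94.81 s

A dh/dt = −Q_out = −0.06826 √h.
This is separable: 2 d(√h)/dt = −0.06826/A, so √h = √h₀ − (0.06826/(2A)) t.
t = 2A(√h₀ − √h)/0.06826 = 2·5.568·(√1.834 − √0.5977)/0.06826
  = 11.1360 × (1.35425 − 0.773111) / 0.06826 = 94.8080 s.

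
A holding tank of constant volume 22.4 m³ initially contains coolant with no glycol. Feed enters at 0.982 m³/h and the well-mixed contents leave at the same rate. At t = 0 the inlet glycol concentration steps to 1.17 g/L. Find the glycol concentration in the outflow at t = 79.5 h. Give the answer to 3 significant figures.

Unsteady species balance (constant V, well mixed): V dC/dt = Q(C_in − C).
So dC/dt = (C_in − C)/τ with τ = V/Q = 22.4/0.982 = 22.811 h.
This is linear first-order; C(t) = C_in + (C₀ − C_in) e^(−t/τ).
C(79.5) = 1.17 + (0 − 1.17)·e^(−79.5/22.811) = 1.17 + (-1.1700)·0.030647 = 1.1341 g/L.

1.13 g/L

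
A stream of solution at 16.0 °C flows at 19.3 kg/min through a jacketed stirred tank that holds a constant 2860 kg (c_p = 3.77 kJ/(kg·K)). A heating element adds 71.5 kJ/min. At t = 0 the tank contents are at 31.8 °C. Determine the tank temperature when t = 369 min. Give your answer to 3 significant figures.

18.2 °C

M c_p dT/dt = ṁ c_p (T_in − T) + Q̇.
Rearrange: dT/dt = (T_ss − T)/τ with τ = M/ṁ = 148.19 min and T_ss = T_in + Q̇/(ṁ c_p) = 16.983 °C.
T approaches T_ss exponentially: T(t) = T_ss + (T₀ − T_ss) e^(−t/τ).
T(369) = 16.983 + (14.817)·e^(−369/148.19) = 16.983 + (14.817)·0.082901 = 18.211 °C.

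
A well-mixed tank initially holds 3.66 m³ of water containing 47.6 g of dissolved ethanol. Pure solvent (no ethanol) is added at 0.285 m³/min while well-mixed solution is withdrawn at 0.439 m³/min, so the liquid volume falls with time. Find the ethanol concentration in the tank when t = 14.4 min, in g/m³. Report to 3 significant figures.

2.32 g/m³

Total volume: dV/dt = Q_in − Q_out = -0.15400 m³/min, so V(t) = 3.66 − 0.15400 t and V(14.4) = 1.4424 m³.
Solute balance: dm/dt = 0 − Q_out C = −Q_out m/V(t).
Separate: dm/m = −Q_out dt/V(t) ⇒ ln(m/m₀) = −(Q_out/(Q_in−Q_out)) ln(V/V₀).
m = m₀ (V₀/V)^(Q_out/(Q_in−Q_out)) = 47.6 × (3.66/1.4424)^(-2.8506) = 3.3482 g.
C = m/V = 3.3482/1.4424 = 2.3213 g/m³.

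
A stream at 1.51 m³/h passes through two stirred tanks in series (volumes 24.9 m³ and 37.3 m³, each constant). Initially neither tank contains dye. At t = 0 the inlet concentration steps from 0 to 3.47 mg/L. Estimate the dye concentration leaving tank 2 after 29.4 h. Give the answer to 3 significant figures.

Species balance on tank i: dCᵢ/dt = (Cᵢ₋₁ − Cᵢ)/τᵢ with τᵢ = Vᵢ/Q.
τ₁ = 24.9/1.51 = 16.490 h; τ₂ = 37.3/1.51 = 24.702 h.
Solving the cascade with C₁(0)=C₂(0)=0 gives C₂(t) = C_in[1 − (τ₁ e^(−t/τ₁) − τ₂ e^(−t/τ₂))/(τ₁ − τ₂)].
At t = 29.4: e^(−t/τ₁) = 0.16815, e^(−t/τ₂) = 0.30416.
C₂ = 3.47·[1 − (16.490·0.16815 − 24.702·0.30416)/(-8.2119)] = 3.47·0.42271 = 1.4668 mg/L.

1.47 mg/L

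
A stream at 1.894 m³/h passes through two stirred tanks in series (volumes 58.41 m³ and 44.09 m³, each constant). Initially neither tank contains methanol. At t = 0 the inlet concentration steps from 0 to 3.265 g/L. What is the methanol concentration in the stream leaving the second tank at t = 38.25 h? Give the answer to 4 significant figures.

Each tank obeys Vᵢ dCᵢ/dt = Q(Cᵢ₋₁ − Cᵢ), so τᵢ = Vᵢ/Q.
τ₁ = 58.41/1.894 = 30.8395 h; τ₂ = 44.09/1.894 = 23.2788 h.
Solving the cascade with C₁(0)=C₂(0)=0 gives C₂(t) = C_in[1 − (τ₁ e^(−t/τ₁) − τ₂ e^(−t/τ₂))/(τ₁ − τ₂)].
At t = 38.25: e^(−t/τ₁) = 0.289300, e^(−t/τ₂) = 0.193374.
C₂ = 3.265·[1 − (30.8395·0.289300 − 23.2788·0.193374)/(7.56072)] = 3.265·0.415355 = 1.35613 g/L.

1.356 g/L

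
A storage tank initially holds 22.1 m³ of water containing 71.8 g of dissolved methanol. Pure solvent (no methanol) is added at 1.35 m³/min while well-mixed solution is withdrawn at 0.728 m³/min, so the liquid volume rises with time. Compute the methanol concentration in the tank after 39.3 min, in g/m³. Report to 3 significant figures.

0.645 g/m³

Let m(t) be the amount of methanol. Volume: V(t) = V₀ + (Q_in − Q_out) t = 22.1 + 0.62200 t; V(39.3) = 46.545 m³.
No methanol enters, so dm/dt = −Q_out · (m/V).
dm/m = −Q_out dt/(V₀ + 0.62200 t); integrating gives ln(m/m₀) = −(Q_out/(Q_in−Q_out)) ln(V/V₀).
m = m₀ (V₀/V)^(Q_out/(Q_in−Q_out)) = 71.8 × (22.1/46.545)^(1.1704) = 30.028 g.
C = m/V = 30.028/46.545 = 0.64514 g/m³.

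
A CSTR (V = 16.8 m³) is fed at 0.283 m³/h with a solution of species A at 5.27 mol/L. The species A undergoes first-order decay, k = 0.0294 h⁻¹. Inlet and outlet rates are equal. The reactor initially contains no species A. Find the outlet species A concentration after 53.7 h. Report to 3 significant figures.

Accumulation = in − out − consumed: V dC/dt = Q C_in − Q C − k V C.
This is linear with rate a = Q/V + k = 0.046245 h⁻¹.
C_ss = Q C_in/(Q + kV) = 1.9196 mol/L; C(t) = C_ss + (C₀ − C_ss) e^(−a t).
C(53.7) = 1.9196 + (-1.9196)·e^(−0.046245·53.7) = 1.9196 + (-1.9196)·0.083462 = 1.7594 mol/L.

1.76 mol/L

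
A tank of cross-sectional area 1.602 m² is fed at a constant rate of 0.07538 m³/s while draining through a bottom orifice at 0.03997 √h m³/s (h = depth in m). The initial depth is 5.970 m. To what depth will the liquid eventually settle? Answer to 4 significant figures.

3.557 m

Volume balance on the tank: A dh/dt = Q_in − 0.03997 √h. At steady state dh/dt = 0:
Q_in = 0.03997 √h_ss ⇒ √h_ss = 0.07538/0.03997 = 1.88591.
h_ss = 1.88591² = 3.55667 m. (Since h₀ = 5.970 m > h_ss, the level will fall toward this value.)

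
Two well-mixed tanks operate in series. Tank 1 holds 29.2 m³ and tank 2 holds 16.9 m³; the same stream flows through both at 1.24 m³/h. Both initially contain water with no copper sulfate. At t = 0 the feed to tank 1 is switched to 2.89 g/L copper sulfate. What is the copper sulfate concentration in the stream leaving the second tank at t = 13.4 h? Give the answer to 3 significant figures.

Time constants: τᵢ = Vᵢ/Q for each well-mixed tank.
τ₁ = 29.2/1.24 = 23.548 h; τ₂ = 16.9/1.24 = 13.629 h.
Solving the cascade with C₁(0)=C₂(0)=0 gives C₂(t) = C_in[1 − (τ₁ e^(−t/τ₁) − τ₂ e^(−t/τ₂))/(τ₁ − τ₂)].
At t = 13.4: e^(−t/τ₁) = 0.56607, e^(−t/τ₂) = 0.37411.
C₂ = 2.89·[1 − (23.548·0.56607 − 13.629·0.37411)/(9.9194)] = 2.89·0.17019 = 0.49185 g/L.

0.492 g/L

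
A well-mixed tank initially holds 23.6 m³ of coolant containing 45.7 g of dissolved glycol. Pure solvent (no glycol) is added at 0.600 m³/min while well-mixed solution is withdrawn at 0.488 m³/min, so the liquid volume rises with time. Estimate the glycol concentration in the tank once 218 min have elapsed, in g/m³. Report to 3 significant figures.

0.0431 g/m³

Let m(t) be the amount of glycol. Volume: V(t) = V₀ + (Q_in − Q_out) t = 23.6 + 0.11200 t; V(218) = 48.016 m³.
No glycol enters, so dm/dt = −Q_out · (m/V).
Separate: dm/m = −Q_out dt/V(t) ⇒ ln(m/m₀) = −(Q_out/(Q_in−Q_out)) ln(V/V₀).
m = m₀ (V₀/V)^(Q_out/(Q_in−Q_out)) = 45.7 × (23.6/48.016)^(4.3571) = 2.0694 g.
C = m/V = 2.0694/48.016 = 0.043099 g/m³.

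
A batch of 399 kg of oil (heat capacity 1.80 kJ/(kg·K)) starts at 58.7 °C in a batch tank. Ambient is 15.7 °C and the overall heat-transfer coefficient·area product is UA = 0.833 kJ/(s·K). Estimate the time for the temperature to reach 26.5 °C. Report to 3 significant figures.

1190 s

Unsteady energy balance on the tank contents: M c_p dT/dt = −UA(T − T_amb).
τ = M c_p/UA = 862.18 s; T_ss = T_amb = 15.700 °C.
T(t) = T_ss + (T₀ − T_ss)e^(−t/τ); set T = 26.5:
t = −τ ln[(T − T_ss)/(T₀ − T_ss)] = −862.18 · ln(0.25116) = 1191.2 s.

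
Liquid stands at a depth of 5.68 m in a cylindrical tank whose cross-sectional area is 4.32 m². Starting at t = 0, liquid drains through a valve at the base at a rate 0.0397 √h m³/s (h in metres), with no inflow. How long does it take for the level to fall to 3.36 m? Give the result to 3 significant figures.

A dh/dt = −Q_out = −0.0397 √h.
∫ h^(−1/2) dh = −(0.0397/A) ∫ dt, giving 2√h = 2√h₀ − (0.0397/A) t.
t = 2A(√h₀ − √h)/0.0397 = 2·4.32·(√5.68 − √3.36)/0.0397
  = 8.6400 × (2.3833 − 1.8330) / 0.0397 = 119.75 s.

120 s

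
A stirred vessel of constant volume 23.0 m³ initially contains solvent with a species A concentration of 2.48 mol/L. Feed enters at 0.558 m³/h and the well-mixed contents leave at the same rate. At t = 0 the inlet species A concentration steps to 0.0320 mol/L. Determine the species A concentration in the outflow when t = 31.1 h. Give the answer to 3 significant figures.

Unsteady species balance (constant V, well mixed): V dC/dt = Q(C_in − C).
So dC/dt = (C_in − C)/τ with τ = V/Q = 23.0/0.558 = 41.219 h.
This is linear first-order; C(t) = C_in + (C₀ − C_in) e^(−t/τ).
C(31.1) = 0.0320 + (2.48 − 0.0320)·e^(−31.1/41.219) = 0.0320 + (2.4480)·0.47024 = 1.1831 mol/L.

1.18 mol/L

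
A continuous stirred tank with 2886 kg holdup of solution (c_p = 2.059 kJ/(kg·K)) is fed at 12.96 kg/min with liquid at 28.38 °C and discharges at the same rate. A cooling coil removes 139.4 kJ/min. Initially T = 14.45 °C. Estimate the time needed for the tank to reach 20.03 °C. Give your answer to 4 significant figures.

Unsteady energy balance on the tank contents: M c_p dT/dt = ṁ c_p (T_in − T) − 139.4.
τ = M/ṁ = 222.685 min; T_ss = T_in − Q̇/(ṁ c_p) = 23.1560 °C.
T(t) = T_ss + (T₀ − T_ss) e^(−t/τ). Set T = 20.03:
e^(−t/τ) = (20.03 − 23.1560)/(14.45 − 23.1560) = 0.359064
t = −222.685 · ln(0.359064) = 228.086 min.

228.1 min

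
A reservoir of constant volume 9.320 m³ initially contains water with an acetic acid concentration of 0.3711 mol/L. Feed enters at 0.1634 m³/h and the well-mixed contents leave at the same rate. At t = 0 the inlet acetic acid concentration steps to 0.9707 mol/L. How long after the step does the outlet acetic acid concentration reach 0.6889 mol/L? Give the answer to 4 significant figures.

43.07 h

Species balance: V dC/dt = Q(C_in − C) ⇒ τ = V/Q = 57.0379 h.
C(t) = C_in + (C₀ − C_in) e^(−t/τ). Set C = 0.6889 and solve for t:
e^(−t/τ) = (C − C_in)/(C₀ − C_in) = (0.6889 − 0.9707)/(0.3711 − 0.9707) = 0.469980
t = −τ ln(…) = 57.0379 × 0.755065 = 43.0674 h.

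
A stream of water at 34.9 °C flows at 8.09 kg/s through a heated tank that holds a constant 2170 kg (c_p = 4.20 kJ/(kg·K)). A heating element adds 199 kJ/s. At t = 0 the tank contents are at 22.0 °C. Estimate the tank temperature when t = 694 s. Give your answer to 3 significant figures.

M c_p dT/dt = ṁ c_p (T_in − T) + Q̇.
Rearrange: dT/dt = (T_ss − T)/τ with τ = M/ṁ = 268.23 s and T_ss = T_in + Q̇/(ṁ c_p) = 40.757 °C.
T approaches T_ss exponentially: T(t) = T_ss + (T₀ − T_ss) e^(−t/τ).
T(694) = 40.757 + (-18.757)·e^(−694/268.23) = 40.757 + (-18.757)·0.075222 = 39.346 °C.

39.3 °C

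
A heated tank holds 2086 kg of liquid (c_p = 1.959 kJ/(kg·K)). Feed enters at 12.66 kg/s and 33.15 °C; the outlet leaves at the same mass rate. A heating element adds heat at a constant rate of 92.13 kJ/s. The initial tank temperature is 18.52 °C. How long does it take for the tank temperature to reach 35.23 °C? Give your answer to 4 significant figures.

Energy balance: M c_p dT/dt = ṁ c_p (T_in − T) + 92.13.
τ = M/ṁ = 164.771 s; T_ss = T_in + Q̇/(ṁ c_p) = 36.8648 °C.
T(t) = T_ss + (T₀ − T_ss) e^(−t/τ). Set T = 35.23:
e^(−t/τ) = (35.23 − 36.8648)/(18.52 − 36.8648) = 0.0891141
t = −164.771 · ln(0.0891141) = 398.389 s.

398.4 s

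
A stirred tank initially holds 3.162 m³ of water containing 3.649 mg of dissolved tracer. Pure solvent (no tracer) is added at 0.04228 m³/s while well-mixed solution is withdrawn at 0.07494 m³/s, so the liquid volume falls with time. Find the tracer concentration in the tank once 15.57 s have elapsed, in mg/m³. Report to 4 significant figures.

0.9197 mg/m³

Total volume: dV/dt = Q_in − Q_out = -0.0326600 m³/s, so V(t) = 3.162 − 0.0326600 t and V(15.57) = 2.65348 m³.
Species balance (pure solvent in): dm/dt = −Q_out · m/V(t).
dm/m = −Q_out dt/(V₀ − 0.0326600 t); integrating gives ln(m/m₀) = −(Q_out/(Q_in−Q_out)) ln(V/V₀).
m = m₀ (V₀/V)^(Q_out/(Q_in−Q_out)) = 3.649 × (3.162/2.65348)^(-2.29455) = 2.44036 mg.
C = m/V = 2.44036/2.65348 = 0.919683 mg/m³.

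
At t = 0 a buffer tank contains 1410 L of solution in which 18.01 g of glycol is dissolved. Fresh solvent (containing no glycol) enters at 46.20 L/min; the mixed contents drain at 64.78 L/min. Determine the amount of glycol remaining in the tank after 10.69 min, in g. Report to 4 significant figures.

10.61 g

Let m(t) be the amount of glycol. Volume: V(t) = V₀ + (Q_in − Q_out) t = 1410 − 18.5800 t; V(10.69) = 1211.38 L.
Solute balance: dm/dt = 0 − Q_out C = −Q_out m/V(t).
Separate: dm/m = −Q_out dt/V(t) ⇒ ln(m/m₀) = −(Q_out/(Q_in−Q_out)) ln(V/V₀).
m = m₀ (V₀/V)^(Q_out/(Q_in−Q_out)) = 18.01 × (1410/1211.38)^(-3.48654) = 10.6076 g.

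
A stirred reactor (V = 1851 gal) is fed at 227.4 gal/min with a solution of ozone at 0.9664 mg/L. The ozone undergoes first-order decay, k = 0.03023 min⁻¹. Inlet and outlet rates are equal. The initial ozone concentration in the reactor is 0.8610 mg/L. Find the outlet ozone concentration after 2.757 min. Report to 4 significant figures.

0.8316 mg/L

Species balance: V dC/dt = Q C_in − Q C − k V C.
This is linear with rate a = Q/V + k = 0.153083 min⁻¹.
C_ss = Q C_in/(Q + kV) = 0.775560 mg/L; C(t) = C_ss + (C₀ − C_ss) e^(−a t).
C(2.757) = 0.775560 + (0.0854400)·e^(−0.153083·2.757) = 0.775560 + (0.0854400)·0.655702 = 0.831583 mg/L.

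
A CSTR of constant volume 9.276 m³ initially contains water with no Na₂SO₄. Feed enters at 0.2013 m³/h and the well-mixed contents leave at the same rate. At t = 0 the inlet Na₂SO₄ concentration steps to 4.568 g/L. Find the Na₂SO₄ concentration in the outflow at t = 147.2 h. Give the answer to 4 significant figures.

Unsteady species balance (constant V, well mixed): V dC/dt = Q(C_in − C).
Rewrite as dC/dt + C/τ = C_in/τ, τ = V/Q = 46.0805 h.
Solution: C(t) = C_in + (C₀ − C_in) e^(−t/τ).
C(147.2) = 4.568 + (0 − 4.568)·e^(−147.2/46.0805) = 4.568 + (-4.56800)·0.0409906 = 4.38075 g/L.

4.381 g/L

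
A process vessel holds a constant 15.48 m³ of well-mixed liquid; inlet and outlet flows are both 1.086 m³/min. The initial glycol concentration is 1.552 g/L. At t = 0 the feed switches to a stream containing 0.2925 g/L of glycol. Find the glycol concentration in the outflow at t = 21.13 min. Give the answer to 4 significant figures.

Unsteady species balance (constant V, well mixed): V dC/dt = Q(C_in − C).
So dC/dt = (C_in − C)/τ with τ = V/Q = 15.48/1.086 = 14.2541 min.
This is linear first-order; C(t) = C_in + (C₀ − C_in) e^(−t/τ).
C(21.13) = 0.2925 + (1.552 − 0.2925)·e^(−21.13/14.2541) = 0.2925 + (1.25950)·0.227097 = 0.578529 g/L.

0.5785 g/L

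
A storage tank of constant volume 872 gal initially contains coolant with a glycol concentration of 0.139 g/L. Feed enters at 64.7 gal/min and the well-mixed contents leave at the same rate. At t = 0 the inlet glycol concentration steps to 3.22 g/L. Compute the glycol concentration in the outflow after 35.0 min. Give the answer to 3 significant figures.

2.99 g/L

Transient balance on the dissolved component: V dC/dt = Q(C_in − C).
Time constant τ = V/Q = 872/64.7 = 13.478 min.
This is linear first-order; C(t) = C_in + (C₀ − C_in) e^(−t/τ).
C(35.0) = 3.22 + (0.139 − 3.22)·e^(−35.0/13.478) = 3.22 + (-3.0810)·0.074504 = 2.9905 g/L.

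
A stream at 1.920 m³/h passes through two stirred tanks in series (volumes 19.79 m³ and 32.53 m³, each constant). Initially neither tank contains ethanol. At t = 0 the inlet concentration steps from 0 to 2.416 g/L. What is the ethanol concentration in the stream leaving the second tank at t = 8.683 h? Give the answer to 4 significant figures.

0.3371 g/L

Time constants: τᵢ = Vᵢ/Q for each well-mixed tank.
τ₁ = 19.79/1.920 = 10.3073 h; τ₂ = 32.53/1.920 = 16.9427 h.
Tank 1: C₁ = C_in(1 − e^(−t/τ₁)). Tank 2 (τ₁ ≠ τ₂): C₂ = C_in[1 − (τ₁ e^(−t/τ₁) − τ₂ e^(−t/τ₂))/(τ₁ − τ₂)].
At t = 8.683: e^(−t/τ₁) = 0.430670, e^(−t/τ₂) = 0.599001.
C₂ = 2.416·[1 − (10.3073·0.430670 − 16.9427·0.599001)/(-6.63542)] = 2.416·0.139517 = 0.337074 g/L.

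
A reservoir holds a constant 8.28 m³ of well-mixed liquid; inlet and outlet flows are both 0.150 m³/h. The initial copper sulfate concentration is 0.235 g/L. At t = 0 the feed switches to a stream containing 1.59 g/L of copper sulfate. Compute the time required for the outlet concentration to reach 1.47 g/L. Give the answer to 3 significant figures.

134 h

Species balance: V dC/dt = Q(C_in − C) ⇒ τ = V/Q = 55.200 h.
C(t) = C_in + (C₀ − C_in) e^(−t/τ). Set C = 1.47 and solve for t:
e^(−t/τ) = (C − C_in)/(C₀ − C_in) = (1.47 − 1.59)/(0.235 − 1.59) = 0.088561
t = −τ ln(…) = 55.200 × 2.4241 = 133.81 h.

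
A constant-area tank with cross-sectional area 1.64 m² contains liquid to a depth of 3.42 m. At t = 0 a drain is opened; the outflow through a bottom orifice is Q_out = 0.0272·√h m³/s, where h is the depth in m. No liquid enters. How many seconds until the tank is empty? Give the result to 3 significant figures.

223 s

With no inflow, A dh/dt = −0.0272 √h.
Separate and integrate: 2(√h − √h₀) = −(0.0272/A) t.
Tank is empty when √h = 0: t_empty = 2A√h₀/0.0272.
t_empty = 2·1.64·√3.42/0.0272 = 3.2800·1.8493/0.0272 = 223.01 s.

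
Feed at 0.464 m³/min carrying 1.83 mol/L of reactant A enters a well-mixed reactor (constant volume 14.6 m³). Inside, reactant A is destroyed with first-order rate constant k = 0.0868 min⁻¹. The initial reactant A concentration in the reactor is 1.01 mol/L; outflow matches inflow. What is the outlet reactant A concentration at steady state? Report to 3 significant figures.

0.490 mol/L

Accumulation = in − out − consumed: V dC/dt = Q C_in − Q C − k V C.
Steady state (dC/dt = 0): C_ss = Q C_in/(Q + kV) = C_in/(1 + kV/Q).
C_ss = 0.464·1.83/(0.464 + 0.0868·14.6) = 0.84912/1.7313 = 0.49046 mol/L.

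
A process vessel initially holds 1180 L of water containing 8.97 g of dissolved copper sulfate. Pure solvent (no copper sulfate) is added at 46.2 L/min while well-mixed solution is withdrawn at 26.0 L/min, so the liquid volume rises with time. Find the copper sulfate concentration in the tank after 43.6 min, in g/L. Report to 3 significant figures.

Let m(t) be the amount of copper sulfate. Volume: V(t) = V₀ + (Q_in − Q_out) t = 1180 + 20.200 t; V(43.6) = 2060.7 L.
Species balance (pure solvent in): dm/dt = −Q_out · m/V(t).
Separate: dm/m = −Q_out dt/V(t) ⇒ ln(m/m₀) = −(Q_out/(Q_in−Q_out)) ln(V/V₀).
m = m₀ (V₀/V)^(Q_out/(Q_in−Q_out)) = 8.97 × (1180/2060.7)^(1.2871) = 4.3765 g.
C = m/V = 4.3765/2060.7 = 0.0021238 g/L.

0.00212 g/L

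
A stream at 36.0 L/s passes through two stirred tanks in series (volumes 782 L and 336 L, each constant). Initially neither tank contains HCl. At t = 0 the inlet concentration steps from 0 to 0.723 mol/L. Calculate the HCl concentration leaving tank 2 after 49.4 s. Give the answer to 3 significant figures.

Time constants: τᵢ = Vᵢ/Q for each well-mixed tank.
τ₁ = 782/36.0 = 21.722 s; τ₂ = 336/36.0 = 9.3333 s.
Tank 1: C₁ = C_in(1 − e^(−t/τ₁)). Tank 2 (τ₁ ≠ τ₂): C₂ = C_in[1 − (τ₁ e^(−t/τ₁) − τ₂ e^(−t/τ₂))/(τ₁ − τ₂)].
At t = 49.4: e^(−t/τ₁) = 0.10288, e^(−t/τ₂) = 0.0050274.
C₂ = 0.723·[1 − (21.722·0.10288 − 9.3333·0.0050274)/(12.389)] = 0.723·0.82340 = 0.59532 mol/L.

0.595 mol/L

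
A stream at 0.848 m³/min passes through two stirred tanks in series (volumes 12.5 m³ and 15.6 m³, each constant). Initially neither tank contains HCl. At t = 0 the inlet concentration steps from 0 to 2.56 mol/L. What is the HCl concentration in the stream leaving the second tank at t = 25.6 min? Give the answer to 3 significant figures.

1.17 mol/L

Time constants: τᵢ = Vᵢ/Q for each well-mixed tank.
τ₁ = 12.5/0.848 = 14.741 min; τ₂ = 15.6/0.848 = 18.396 min.
Solving the cascade with C₁(0)=C₂(0)=0 gives C₂(t) = C_in[1 − (τ₁ e^(−t/τ₁) − τ₂ e^(−t/τ₂))/(τ₁ − τ₂)].
At t = 25.6: e^(−t/τ₁) = 0.17610, e^(−t/τ₂) = 0.24868.
C₂ = 2.56·[1 − (14.741·0.17610 − 18.396·0.24868)/(-3.6557)] = 2.56·0.45866 = 1.1742 mol/L.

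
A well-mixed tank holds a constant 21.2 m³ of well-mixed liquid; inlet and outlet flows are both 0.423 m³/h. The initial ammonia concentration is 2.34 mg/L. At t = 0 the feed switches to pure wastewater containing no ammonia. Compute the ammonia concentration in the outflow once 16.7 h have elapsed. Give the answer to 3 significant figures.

1.68 mg/L

Species balance on the tank: V dC/dt = Q(C_in − C).
Time constant τ = V/Q = 21.2/0.423 = 50.118 h.
This is linear first-order; C(t) = C_in + (C₀ − C_in) e^(−t/τ).
C(16.7) = 0 + (2.34 − 0)·e^(−16.7/50.118) = 0 + (2.3400)·0.71662 = 1.6769 mg/L.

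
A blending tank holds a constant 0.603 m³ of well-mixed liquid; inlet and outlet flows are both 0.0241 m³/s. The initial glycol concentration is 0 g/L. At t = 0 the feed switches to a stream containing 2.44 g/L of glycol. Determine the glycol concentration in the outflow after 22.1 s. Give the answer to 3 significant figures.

1.43 g/L

Accumulation = in − out for the solute gives V dC/dt = Q(C_in − C).
So dC/dt = (C_in − C)/τ with τ = V/Q = 0.603/0.0241 = 25.021 s.
C approaches C_in exponentially: C(t) = C_in + (C₀ − C_in) e^(−t/τ).
C(22.1) = 2.44 + (0 − 2.44)·e^(−22.1/25.021) = 2.44 + (-2.4400)·0.41343 = 1.4312 g/L.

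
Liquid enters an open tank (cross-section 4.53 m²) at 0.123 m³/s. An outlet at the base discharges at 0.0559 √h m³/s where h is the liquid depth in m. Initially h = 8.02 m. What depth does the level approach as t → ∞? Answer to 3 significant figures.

Level balance: A dh/dt = 0.123 − 0.0559 √h. Setting dh/dt = 0:
Q_in = 0.0559 √h_ss ⇒ √h_ss = 0.123/0.0559 = 2.2004.
h_ss = 2.2004² = 4.8416 m. (Since h₀ = 8.02 m > h_ss, the level will fall toward this value.)

4.84 m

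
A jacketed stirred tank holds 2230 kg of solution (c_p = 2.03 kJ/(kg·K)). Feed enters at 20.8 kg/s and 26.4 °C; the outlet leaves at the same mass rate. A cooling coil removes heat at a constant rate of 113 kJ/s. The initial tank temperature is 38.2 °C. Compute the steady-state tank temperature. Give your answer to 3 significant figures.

23.7 °C

Unsteady energy balance on the tank contents: M c_p dT/dt = ṁ c_p (T_in − T) − 113.
At steady state dT/dt = 0 ⇒ T_ss = T_in − Q̇/(ṁ c_p) = 26.4 − 113/(20.8·2.03) = 23.724 °C.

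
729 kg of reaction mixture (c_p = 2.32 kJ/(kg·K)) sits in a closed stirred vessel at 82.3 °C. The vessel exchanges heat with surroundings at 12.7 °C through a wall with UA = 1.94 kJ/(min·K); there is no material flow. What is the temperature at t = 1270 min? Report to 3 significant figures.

28.9 °C

Lumped-capacitance energy balance: M c_p dT/dt = UA(T_amb − T).
dT/dt = (T_ss − T)/τ with T_ss = T_amb = 12.700 °C, τ = M c_p/UA = 729·2.32/1.94 = 871.79 min.
T approaches T_ss exponentially: T(t) = T_ss + (T₀ − T_ss) e^(−t/τ).
T(1270) = 12.700 + (69.600)·0.23299 = 28.916 °C.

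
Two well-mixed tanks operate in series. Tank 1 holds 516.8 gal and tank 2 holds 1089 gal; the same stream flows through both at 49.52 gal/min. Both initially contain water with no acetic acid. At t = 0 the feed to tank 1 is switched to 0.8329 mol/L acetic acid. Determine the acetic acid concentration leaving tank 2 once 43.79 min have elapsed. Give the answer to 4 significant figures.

0.6278 mol/L

Species balance on tank i: dCᵢ/dt = (Cᵢ₋₁ − Cᵢ)/τᵢ with τᵢ = Vᵢ/Q.
τ₁ = 516.8/49.52 = 10.4362 min; τ₂ = 1089/49.52 = 21.9911 min.
Solving the cascade with C₁(0)=C₂(0)=0 gives C₂(t) = C_in[1 − (τ₁ e^(−t/τ₁) − τ₂ e^(−t/τ₂))/(τ₁ − τ₂)].
At t = 43.79: e^(−t/τ₁) = 0.0150560, e^(−t/τ₂) = 0.136523.
C₂ = 0.8329·[1 − (10.4362·0.0150560 − 21.9911·0.136523)/(-11.5549)] = 0.8329·0.753769 = 0.627815 mol/L.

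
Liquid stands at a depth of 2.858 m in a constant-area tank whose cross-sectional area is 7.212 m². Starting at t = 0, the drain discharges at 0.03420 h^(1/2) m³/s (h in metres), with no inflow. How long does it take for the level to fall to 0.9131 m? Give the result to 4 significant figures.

With no inflow, A dh/dt = −0.03420 √h.
Separate and integrate: 2(√h − √h₀) = −(0.03420/A) t.
t = 2A(√h₀ − √h)/0.03420 = 2·7.212·(√2.858 − √0.9131)/0.03420
  = 14.4240 × (1.69056 − 0.955563) / 0.03420 = 309.989 s.

310.0 s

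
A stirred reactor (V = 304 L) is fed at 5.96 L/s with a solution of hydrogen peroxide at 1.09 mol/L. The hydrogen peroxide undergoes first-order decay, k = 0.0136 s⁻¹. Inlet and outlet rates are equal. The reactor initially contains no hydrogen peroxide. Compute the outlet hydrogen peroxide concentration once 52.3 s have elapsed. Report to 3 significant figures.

0.530 mol/L

V dC/dt = Q(C_in − C) − k V C.
This is linear with rate a = Q/V + k = 0.033205 s⁻¹.
C_ss = Q C_in/(Q + kV) = 0.64356 mol/L; C(t) = C_ss + (C₀ − C_ss) e^(−a t).
C(52.3) = 0.64356 + (-0.64356)·e^(−0.033205·52.3) = 0.64356 + (-0.64356)·0.17611 = 0.53023 mol/L.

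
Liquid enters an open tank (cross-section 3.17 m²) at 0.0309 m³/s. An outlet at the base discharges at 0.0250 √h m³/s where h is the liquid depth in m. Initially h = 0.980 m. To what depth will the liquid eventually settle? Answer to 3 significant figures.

1.53 m

A dh/dt = Q_in − 0.0250 √h. Steady state requires inflow = outflow:
Q_in = 0.0250 √h_ss ⇒ √h_ss = 0.0309/0.0250 = 1.2360.
h_ss = 1.2360² = 1.5277 m. (Since h₀ = 0.980 m < h_ss, the level will rise toward this value.)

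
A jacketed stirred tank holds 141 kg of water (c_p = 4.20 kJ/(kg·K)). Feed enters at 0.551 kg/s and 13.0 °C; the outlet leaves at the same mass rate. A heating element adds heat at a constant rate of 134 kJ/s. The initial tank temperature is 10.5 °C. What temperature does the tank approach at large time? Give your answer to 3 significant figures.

70.9 °C

M c_p dT/dt = ṁ c_p (T_in − T) + Q̇.
At steady state dT/dt = 0 ⇒ T_ss = T_in + Q̇/(ṁ c_p) = 13.0 + 134/(0.551·4.20) = 70.903 °C.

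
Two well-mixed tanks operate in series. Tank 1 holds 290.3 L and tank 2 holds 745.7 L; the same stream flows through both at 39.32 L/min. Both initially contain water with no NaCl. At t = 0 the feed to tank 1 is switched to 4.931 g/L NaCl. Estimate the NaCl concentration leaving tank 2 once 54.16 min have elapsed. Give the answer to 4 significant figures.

Time constants: τᵢ = Vᵢ/Q for each well-mixed tank.
τ₁ = 290.3/39.32 = 7.38301 min; τ₂ = 745.7/39.32 = 18.9649 min.
Solving the cascade with C₁(0)=C₂(0)=0 gives C₂(t) = C_in[1 − (τ₁ e^(−t/τ₁) − τ₂ e^(−t/τ₂))/(τ₁ − τ₂)].
At t = 54.16: e^(−t/τ₁) = 0.000651808, e^(−t/τ₂) = 0.0575097.
C₂ = 4.931·[1 − (7.38301·0.000651808 − 18.9649·0.0575097)/(-11.5819)] = 4.931·0.906246 = 4.46870 g/L.

4.469 g/L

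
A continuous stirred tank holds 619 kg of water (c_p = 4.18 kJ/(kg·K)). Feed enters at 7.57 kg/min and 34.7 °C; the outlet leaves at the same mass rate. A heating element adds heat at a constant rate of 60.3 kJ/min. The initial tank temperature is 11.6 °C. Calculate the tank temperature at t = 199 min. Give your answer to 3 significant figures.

34.4 °C

Unsteady energy balance on the tank contents: M c_p dT/dt = ṁ c_p (T_in − T) + 60.3.
Rearrange: dT/dt = (T_ss − T)/τ with τ = M/ṁ = 81.770 min and T_ss = T_in + Q̇/(ṁ c_p) = 36.606 °C.
Solution: T(t) = T_ss + (T₀ − T_ss) e^(−t/τ).
T(199) = 36.606 + (-25.006)·e^(−199/81.770) = 36.606 + (-25.006)·0.087716 = 34.412 °C.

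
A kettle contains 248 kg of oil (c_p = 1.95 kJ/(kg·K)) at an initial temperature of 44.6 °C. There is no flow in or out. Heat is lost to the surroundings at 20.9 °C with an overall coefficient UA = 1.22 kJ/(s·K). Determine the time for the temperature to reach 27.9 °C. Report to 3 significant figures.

483 s

First-law balance (no shaft work): M c_p dT/dt = −UA(T − T_amb).
τ = M c_p/UA = 396.39 s; T_ss = T_amb = 20.900 °C.
T(t) = T_ss + (T₀ − T_ss)e^(−t/τ); set T = 27.9:
t = −τ ln[(T − T_ss)/(T₀ − T_ss)] = −396.39 · ln(0.29536) = 483.43 s.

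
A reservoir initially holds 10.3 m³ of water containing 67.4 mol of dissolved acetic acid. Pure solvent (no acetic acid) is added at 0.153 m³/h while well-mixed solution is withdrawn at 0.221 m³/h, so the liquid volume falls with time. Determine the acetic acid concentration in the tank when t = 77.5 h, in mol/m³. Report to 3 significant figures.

1.30 mol/m³

Total volume: dV/dt = Q_in − Q_out = -0.068000 m³/h, so V(t) = 10.3 − 0.068000 t and V(77.5) = 5.0300 m³.
No acetic acid enters, so dm/dt = −Q_out · (m/V).
dm/m = −Q_out dt/(V₀ − 0.068000 t); integrating gives ln(m/m₀) = −(Q_out/(Q_in−Q_out)) ln(V/V₀).
m = m₀ (V₀/V)^(Q_out/(Q_in−Q_out)) = 67.4 × (10.3/5.0300)^(-3.2500) = 6.5620 mol.
C = m/V = 6.5620/5.0300 = 1.3046 mol/m³.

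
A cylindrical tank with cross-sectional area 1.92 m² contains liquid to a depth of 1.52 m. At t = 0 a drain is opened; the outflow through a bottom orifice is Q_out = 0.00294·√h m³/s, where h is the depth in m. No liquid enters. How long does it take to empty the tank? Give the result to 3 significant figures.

A dh/dt = −Q_out = −0.00294 √h.
Separate and integrate: 2(√h − √h₀) = −(0.00294/A) t.
Set h = 0: 2√h₀ = (0.00294/A) t_empty ⇒ t_empty = 2A√h₀/0.00294.
t_empty = 2·1.92·√1.52/0.00294 = 3.8400·1.2329/0.00294 = 1610.3 s.

1610 s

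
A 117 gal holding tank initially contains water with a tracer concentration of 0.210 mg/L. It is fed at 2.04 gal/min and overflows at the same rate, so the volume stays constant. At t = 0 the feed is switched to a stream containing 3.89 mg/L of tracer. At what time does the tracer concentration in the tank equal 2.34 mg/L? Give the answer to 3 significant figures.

49.6 min

Transient balance on the dissolved component: V dC/dt = Q(C_in − C), so τ = V/Q = 57.353 min.
C(t) = C_in + (C₀ − C_in) e^(−t/τ). Set C = 2.34 and solve for t:
e^(−t/τ) = (C − C_in)/(C₀ − C_in) = (2.34 − 3.89)/(0.210 − 3.89) = 0.42120
t = −τ ln(…) = 57.353 × 0.86466 = 49.591 min.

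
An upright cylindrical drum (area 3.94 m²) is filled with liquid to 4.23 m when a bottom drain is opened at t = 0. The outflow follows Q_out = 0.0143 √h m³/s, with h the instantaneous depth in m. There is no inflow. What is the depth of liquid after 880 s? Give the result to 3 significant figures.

0.211 m

Unsteady balance on liquid volume: A dh/dt = −0.0143 √h.
Separate and integrate: 2(√h − √h₀) = −(0.0143/A) t.
√h = √4.23 − 0.0143·880/(2·3.94) = 2.0567 − 1.5970 = 0.45974.
h = 0.45974² = 0.21136 m.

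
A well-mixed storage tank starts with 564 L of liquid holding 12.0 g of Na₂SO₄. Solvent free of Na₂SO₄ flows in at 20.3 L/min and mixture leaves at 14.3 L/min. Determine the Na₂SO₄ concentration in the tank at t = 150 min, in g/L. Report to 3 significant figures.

0.000844 g/L

Let m(t) be the amount of Na₂SO₄. Volume: V(t) = V₀ + (Q_in − Q_out) t = 564 + 6.0000 t; V(150) = 1464.0 L.
No Na₂SO₄ enters, so dm/dt = −Q_out · (m/V).
Separate: dm/m = −Q_out dt/V(t) ⇒ ln(m/m₀) = −(Q_out/(Q_in−Q_out)) ln(V/V₀).
m = m₀ (V₀/V)^(Q_out/(Q_in−Q_out)) = 12.0 × (564/1464.0)^(2.3833) = 1.2355 g.
C = m/V = 1.2355/1464.0 = 0.00084395 g/L.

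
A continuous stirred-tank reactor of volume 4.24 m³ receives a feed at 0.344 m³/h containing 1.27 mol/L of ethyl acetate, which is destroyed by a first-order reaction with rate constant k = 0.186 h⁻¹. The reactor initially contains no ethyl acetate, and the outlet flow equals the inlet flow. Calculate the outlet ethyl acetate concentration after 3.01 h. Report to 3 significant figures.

Species balance: V dC/dt = Q C_in − Q C − k V C.
This is linear with rate a = Q/V + k = 0.26713 h⁻¹.
C_ss = Q C_in/(Q + kV) = 0.38572 mol/L; C(t) = C_ss + (C₀ − C_ss) e^(−a t).
C(3.01) = 0.38572 + (-0.38572)·e^(−0.26713·3.01) = 0.38572 + (-0.38572)·0.44751 = 0.21311 mol/L.

0.213 mol/L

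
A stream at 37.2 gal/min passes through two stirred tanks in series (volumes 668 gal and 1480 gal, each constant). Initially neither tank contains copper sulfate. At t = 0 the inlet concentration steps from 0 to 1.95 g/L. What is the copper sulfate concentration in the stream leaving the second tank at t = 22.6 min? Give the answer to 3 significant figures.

0.392 g/L

Species balance on tank i: dCᵢ/dt = (Cᵢ₋₁ − Cᵢ)/τᵢ with τᵢ = Vᵢ/Q.
τ₁ = 668/37.2 = 17.957 min; τ₂ = 1480/37.2 = 39.785 min.
Tank 1: C₁ = C_in(1 − e^(−t/τ₁)). Tank 2 (τ₁ ≠ τ₂): C₂ = C_in[1 − (τ₁ e^(−t/τ₁) − τ₂ e^(−t/τ₂))/(τ₁ − τ₂)].
At t = 22.6: e^(−t/τ₁) = 0.28406, e^(−t/τ₂) = 0.56663.
C₂ = 1.95·[1 − (17.957·0.28406 − 39.785·0.56663)/(-21.828)] = 1.95·0.20092 = 0.39179 g/L.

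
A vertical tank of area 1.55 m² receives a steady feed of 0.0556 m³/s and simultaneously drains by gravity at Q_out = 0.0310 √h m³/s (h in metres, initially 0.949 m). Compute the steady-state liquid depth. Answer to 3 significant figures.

Unsteady balance on liquid volume: A dh/dt = Q_in − 0.0310 √h. At steady state dh/dt = 0:
Q_in = 0.0310 √h_ss ⇒ √h_ss = 0.0556/0.0310 = 1.7935.
h_ss = 1.7935² = 3.2168 m. (Since h₀ = 0.949 m < h_ss, the level will rise toward this value.)

3.22 m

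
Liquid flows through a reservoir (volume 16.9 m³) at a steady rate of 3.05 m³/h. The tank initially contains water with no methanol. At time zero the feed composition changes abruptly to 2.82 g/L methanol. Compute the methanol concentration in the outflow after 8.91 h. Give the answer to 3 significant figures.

Mass balance on the solute (V constant): V dC/dt = Q(C_in − C).
Rewrite as dC/dt + C/τ = C_in/τ, τ = V/Q = 5.5410 h.
This is linear first-order; C(t) = C_in + (C₀ − C_in) e^(−t/τ).
C(8.91) = 2.82 + (0 − 2.82)·e^(−8.91/5.5410) = 2.82 + (-2.8200)·0.20028 = 2.2552 g/L.

2.26 g/L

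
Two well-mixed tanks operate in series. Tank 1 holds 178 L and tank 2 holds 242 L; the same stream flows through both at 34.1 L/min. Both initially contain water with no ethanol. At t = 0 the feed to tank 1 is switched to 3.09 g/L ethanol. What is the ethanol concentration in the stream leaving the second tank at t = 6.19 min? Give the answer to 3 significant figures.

0.831 g/L

Each tank obeys Vᵢ dCᵢ/dt = Q(Cᵢ₋₁ − Cᵢ), so τᵢ = Vᵢ/Q.
τ₁ = 178/34.1 = 5.2199 min; τ₂ = 242/34.1 = 7.0968 min.
Tank 1: C₁ = C_in(1 − e^(−t/τ₁)). Tank 2 (τ₁ ≠ τ₂): C₂ = C_in[1 − (τ₁ e^(−t/τ₁) − τ₂ e^(−t/τ₂))/(τ₁ − τ₂)].
At t = 6.19: e^(−t/τ₁) = 0.30549, e^(−t/τ₂) = 0.41802.
C₂ = 3.09·[1 − (5.2199·0.30549 − 7.0968·0.41802)/(-1.8768)] = 3.09·0.26901 = 0.83124 g/L.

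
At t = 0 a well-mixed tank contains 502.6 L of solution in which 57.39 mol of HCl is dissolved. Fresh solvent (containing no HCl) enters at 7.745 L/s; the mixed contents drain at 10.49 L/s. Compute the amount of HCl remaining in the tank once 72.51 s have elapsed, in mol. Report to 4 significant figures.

Total volume: dV/dt = Q_in − Q_out = -2.74500 L/s, so V(t) = 502.6 − 2.74500 t and V(72.51) = 303.560 L.
Solute balance: dm/dt = 0 − Q_out C = −Q_out m/V(t).
Separate: dm/m = −Q_out dt/V(t) ⇒ ln(m/m₀) = −(Q_out/(Q_in−Q_out)) ln(V/V₀).
m = m₀ (V₀/V)^(Q_out/(Q_in−Q_out)) = 57.39 × (502.6/303.560)^(-3.82149) = 8.35629 mol.

8.356 mol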